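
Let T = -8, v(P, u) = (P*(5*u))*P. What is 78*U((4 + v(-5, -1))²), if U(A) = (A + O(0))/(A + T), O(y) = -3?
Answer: 1141764/14633 ≈ 78.027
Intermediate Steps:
v(P, u) = 5*u*P² (v(P, u) = (5*P*u)*P = 5*u*P²)
U(A) = (-3 + A)/(-8 + A) (U(A) = (A - 3)/(A - 8) = (-3 + A)/(-8 + A))
78*U((4 + v(-5, -1))²) = 78*((-3 + (4 + 5*(-1)*(-5)²)²)/(-8 + (4 + 5*(-1)*(-5)²)²)) = 78*((-3 + (4 + 5*(-1)*25)²)/(-8 + (4 + 5*(-1)*25)²)) = 78*((-3 + (4 - 125)²)/(-8 + (4 - 125)²)) = 78*((-3 + (-121)²)/(-8 + (-121)²)) = 78*((-3 + 14641)/(-8 + 14641)) = 78*(14638/14633) = 1141764/14633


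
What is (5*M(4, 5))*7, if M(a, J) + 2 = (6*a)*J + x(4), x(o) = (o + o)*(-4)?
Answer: 3010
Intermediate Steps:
x(o) = -8*o (x(o) = (2*o)*(-4) = -8*o)
M(a, J) = -34 + 6*J*a (M(a, J) = -2 + ((6*a)*J - 8*4) = -2 + (6*J*a - 32) = -2 + (-32 + 6*J*a) = -34 + 6*J*a)
(5*M(4, 5))*7 = (5*(-34 + 6*5*4))*7 = (5*(-34 + 120))*7 = (5*86)*7 = 430*7 = 3010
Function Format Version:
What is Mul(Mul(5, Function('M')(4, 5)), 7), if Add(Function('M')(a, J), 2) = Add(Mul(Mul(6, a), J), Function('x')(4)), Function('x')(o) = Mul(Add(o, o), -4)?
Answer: 3010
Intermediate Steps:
Function('x')(o) = Mul(-8, o) (Function('x')(o) = Mul(Mul(2, o), -4) = Mul(-8, o))
Function('M')(a, J) = Add(-34, Mul(6, J, a)) (Function('M')(a, J) = Add(-2, Add(Mul(Mul(6, a), J), Mul(-8, 4))) = Add(-2, Add(Mul(6, J, a), -32)) = Add(-2, Add(-32, Mul(6, J, a))) = Add(-34, Mul(6, J, a)))
Mul(Mul(5, Function('M')(4, 5)), 7) = Mul(Mul(5, Add(-34, Mul(6, 5, 4))), 7) = Mul(Mul(5, Add(-34, 120)), 7) = Mul(Mul(5, 86), 7) = Mul(430, 7) = 3010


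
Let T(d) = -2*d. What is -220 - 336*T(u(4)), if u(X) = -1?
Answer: -892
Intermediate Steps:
-220 - 336*T(u(4)) = -220 - (-672)*(-1) = -220 - 336*2 = -220 - 672 = -892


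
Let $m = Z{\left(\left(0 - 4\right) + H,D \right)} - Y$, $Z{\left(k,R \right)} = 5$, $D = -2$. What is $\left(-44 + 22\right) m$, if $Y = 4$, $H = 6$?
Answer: $-22$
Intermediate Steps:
$m = 1$ ($m = 5 - 4 = 1$)
$\left(-44 + 22\right) m = \left(-44 + 22\right) 1 = \left(-22\right) 1 = -22$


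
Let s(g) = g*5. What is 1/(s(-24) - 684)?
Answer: -1/804 ≈ -0.0012438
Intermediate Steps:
s(g) = 5*g
1/(s(-24) - 684) = 1/(5*(-24) - 684) = 1/(-120 - 684) = 1/(-804) = -1/804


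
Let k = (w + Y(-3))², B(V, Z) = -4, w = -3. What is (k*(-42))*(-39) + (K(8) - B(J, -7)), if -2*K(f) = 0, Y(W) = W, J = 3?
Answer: 58972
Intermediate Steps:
K(f) = 0 (K(f) = -½*0 = 0)
k = 36 (k = (-3 - 3)² = (-6)² = 36)
(k*(-42))*(-39) + (K(8) - B(J, -7)) = (36*(-42))*(-39) + (0 - 1*(-4)) = -1512*(-39) + (0 + 4) = 58968 + 4 = 58972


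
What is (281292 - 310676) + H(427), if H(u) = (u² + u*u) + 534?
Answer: 335808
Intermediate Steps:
H(u) = 534 + 2*u² (H(u) = (u² + u²) + 534 = 2*u² + 534 = 534 + 2*u²)
(281292 - 310676) + H(427) = (281292 - 310676) + (534 + 2*427²) = -29384 + (534 + 2*182329) = -29384 + (534 + 364658) = -29384 + 365192 = 335808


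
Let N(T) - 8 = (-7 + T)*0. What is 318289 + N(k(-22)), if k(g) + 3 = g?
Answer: 318297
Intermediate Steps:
k(g) = -3 + g
N(T) = 8 (N(T) = 8 + (-7 + T)*0 = 8 + 0 = 8)
318289 + N(k(-22)) = 318289 + 8 = 318297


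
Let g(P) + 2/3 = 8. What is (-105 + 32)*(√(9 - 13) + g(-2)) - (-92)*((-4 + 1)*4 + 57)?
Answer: 10814/3 - 146*I ≈ 3604.7 - 146.0*I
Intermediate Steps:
g(P) = 22/3 (g(P) = -⅔ + 8 = 22/3)
(-105 + 32)*(√(9 - 13) + g(-2)) - (-92)*((-4 + 1)*4 + 57) = (-105 + 32)*(√(9 - 13) + 22/3) - (-92)*((-4 + 1)*4 + 57) = -73*(√(-4) + 22/3) - (-92)*(-3*4 + 57) = -73*(2*I + 22/3) - (-92)*(-12 + 57) = -73*(22/3 + 2*I) - (-92)*45 = (-1606/3 - 146*I) - 1*(-4140) = (-1606/3 - 146*I) + 4140 = 10814/3 - 146*I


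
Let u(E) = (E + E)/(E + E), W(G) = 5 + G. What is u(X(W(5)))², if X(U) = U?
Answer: 1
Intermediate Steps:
u(E) = 1 (u(E) = (2*E)/((2*E)) = (2*E)*(1/(2*E)) = 1)
u(X(W(5)))² = 1² = 1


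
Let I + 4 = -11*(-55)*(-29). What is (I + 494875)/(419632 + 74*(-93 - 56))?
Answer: 238663/204303 ≈ 1.1682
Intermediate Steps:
I = -17549 (I = -4 - 11*(-55)*(-29) = -4 + 605*(-29) = -4 - 17545 = -17549)
(I + 494875)/(419632 + 74*(-93 - 56)) = (-17549 + 494875)/(419632 + 74*(-93 - 56)) = 477326/(419632 + 74*(-149)) = 477326/(419632 - 11026) = 477326/408606 = 477326*(1/408606) = 238663/204303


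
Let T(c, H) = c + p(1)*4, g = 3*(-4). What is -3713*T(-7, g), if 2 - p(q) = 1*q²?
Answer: 11139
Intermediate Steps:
g = -12
p(q) = 2 - q²
T(c, H) = 4 + c (T(c, H) = c + (2 - 1*1²)*4 = c + (2 - 1*1)*4 = c + (2 - 1)*4 = c + 1*4 = c + 4 = 4 + c)
-3713*T(-7, g) = -3713*(4 - 7) = -3713*(-3) = 11139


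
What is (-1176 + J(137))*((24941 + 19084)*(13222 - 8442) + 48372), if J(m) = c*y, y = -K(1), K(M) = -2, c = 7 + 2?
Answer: -243744955776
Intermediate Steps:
c = 9
y = 2 (y = -1*(-2) = 2)
J(m) = 18 (J(m) = 9*2 = 18)
(-1176 + J(137))*((24941 + 19084)*(13222 - 8442) + 48372) = (-1176 + 18)*((24941 + 19084)*(13222 - 8442) + 48372) = -1158*(44025*4780 + 48372) = -1158*(210439500 + 48372) = -1158*210487872 = -243744955776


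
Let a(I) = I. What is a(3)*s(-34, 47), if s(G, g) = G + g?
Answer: 39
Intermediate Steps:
a(3)*s(-34, 47) = 3*(-34 + 47) = 3*13 = 39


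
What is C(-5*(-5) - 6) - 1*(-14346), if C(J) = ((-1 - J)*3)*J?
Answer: 13206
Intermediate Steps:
C(J) = J*(-3 - 3*J) (C(J) = (-3 - 3*J)*J = J*(-3 - 3*J))
C(-5*(-5) - 6) - 1*(-14346) = -3*(-5*(-5) - 6)*(1 + (-5*(-5) - 6)) - 1*(-14346) = -3*(25 - 6)*(1 + (25 - 6)) + 14346 = -3*19*(1 + 19) + 14346 = -3*19*20 + 14346 = -1140 + 14346 = 13206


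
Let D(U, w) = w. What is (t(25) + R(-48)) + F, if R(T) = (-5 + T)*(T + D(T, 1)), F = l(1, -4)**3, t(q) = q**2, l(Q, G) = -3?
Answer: 3089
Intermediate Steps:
F = -27 (F = (-3)**3 = -27)
R(T) = (1 + T)*(-5 + T) (R(T) = (-5 + T)*(T + 1) = (-5 + T)*(1 + T) = (1 + T)*(-5 + T))
(t(25) + R(-48)) + F = (25**2 + (-5 + (-48)**2 - 4*(-48))) - 27 = (625 + (-5 + 2304 + 192)) - 27 = (625 + 2491) - 27 = 3116 - 27 = 3089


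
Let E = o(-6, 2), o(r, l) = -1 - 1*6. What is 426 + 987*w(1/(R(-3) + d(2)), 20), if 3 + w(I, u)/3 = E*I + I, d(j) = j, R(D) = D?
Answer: 9309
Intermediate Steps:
o(r, l) = -7 (o(r, l) = -1 - 6 = -7)
E = -7
w(I, u) = -9 - 18*I (w(I, u) = -9 + 3*(-7*I + I) = -9 + 3*(-6*I) = -9 - 18*I)
426 + 987*w(1/(R(-3) + d(2)), 20) = 426 + 987*(-9 - 18/(-3 + 2)) = 426 + 987*(-9 - 18/(-1)) = 426 + 987*(-9 - 18*(-1)) = 426 + 987*(-9 + 18) = 426 + 987*9 = 426 + 8883 = 9309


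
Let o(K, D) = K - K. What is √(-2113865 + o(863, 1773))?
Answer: I*√2113865 ≈ 1453.9*I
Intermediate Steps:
o(K, D) = 0
√(-2113865 + o(863, 1773)) = √(-2113865 + 0) = √(-2113865) = I*√2113865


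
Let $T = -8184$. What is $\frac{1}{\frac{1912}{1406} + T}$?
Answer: $- \frac{703}{5752396} \approx -0.00012221$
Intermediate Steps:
$\frac{1}{\frac{1912}{1406} + T} = \frac{1}{\frac{1912}{1406} - 8184} = \frac{1}{1912 \cdot \frac{1}{1406} - 8184} = \frac{1}{\frac{956}{703} - 8184} = \frac{1}{- \frac{5752396}{703}} = - \frac{703}{5752396}$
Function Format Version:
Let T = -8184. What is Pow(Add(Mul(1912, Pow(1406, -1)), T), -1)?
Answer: Rational(-703, 5752396) ≈ -0.00012221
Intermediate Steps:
Pow(Add(Mul(1912, Pow(1406, -1)), T), -1) = Pow(Add(Mul(1912, Pow(1406, -1)), -8184), -1) = Pow(Add(Mul(1912, Rational(1, 1406)), -8184), -1) = Pow(Add(Rational(956, 703), -8184), -1) = Pow(Rational(-5752396, 703), -1) = Rational(-703, 5752396)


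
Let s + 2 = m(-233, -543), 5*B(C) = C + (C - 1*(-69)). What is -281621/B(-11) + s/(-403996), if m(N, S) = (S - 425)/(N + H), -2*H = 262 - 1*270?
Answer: -65135476189895/2174104474 ≈ -29960.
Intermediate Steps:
H = 4 (H = -(262 - 1*270)/2 = -(262 - 270)/2 = -½*(-8) = 4)
B(C) = 69/5 + 2*C/5 (B(C) = (C + (C - 1*(-69)))/5 = (C + (C + 69))/5 = (C + (69 + C))/5 = (69 + 2*C)/5 = 69/5 + 2*C/5)
m(N, S) = (-425 + S)/(4 + N) (m(N, S) = (S - 425)/(N + 4) = (-425 + S)/(4 + N))
s = 510/229 (s = -2 + (-425 - 543)/(4 - 233) = -2 - 968/(-229) = -2 - 1/229*(-968) = -2 + 968/229 = 510/229 ≈ 2.2271)
-281621/B(-11) + s/(-403996) = -281621/(69/5 + (⅖)*(-11)) + (510/229)/(-403996) = -281621/(69/5 - 22/5) + (510/229)*(-1/403996) = -281621/47/5 - 255/46257542 = -281621*5/47 - 255/46257542 = -1408105/47 - 255/46257542 = -65135476189895/2174104474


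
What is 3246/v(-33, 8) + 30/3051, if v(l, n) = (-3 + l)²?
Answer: 61373/24408 ≈ 2.5145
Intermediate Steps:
3246/v(-33, 8) + 30/3051 = 3246/((-3 - 33)²) + 30/3051 = 3246/((-36)²) + 30*(1/3051) = 3246/1296 + 10/1017 = 3246*(1/1296) + 10/1017 = 541/216 + 10/1017 = 61373/24408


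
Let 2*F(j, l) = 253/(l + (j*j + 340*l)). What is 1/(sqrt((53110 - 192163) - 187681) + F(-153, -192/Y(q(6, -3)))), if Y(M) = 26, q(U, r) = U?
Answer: 1786459818/96394684717712617 - 295024958244*I*sqrt(326734)/96394684717712617 ≈ 1.8533e-8 - 0.0017495*I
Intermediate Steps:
F(j, l) = 253/(2*(j**2 + 341*l)) (F(j, l) = (253/(l + (j*j + 340*l)))/2 = (253/(l + (j**2 + 340*l)))/2 = (253/(j**2 + 341*l))/2 = 253/(2*(j**2 + 341*l)))
1/(sqrt((53110 - 192163) - 187681) + F(-153, -192/Y(q(6, -3)))) = 1/(sqrt((53110 - 192163) - 187681) + 253/(2*((-153)**2 + 341*(-192/26)))) = 1/(sqrt(-139053 - 187681) + 253/(2*(23409 + 341*(-192*1/26)))) = 1/(sqrt(-326734) + 253/(2*(23409 + 341*(-96/13)))) = 1/(I*sqrt(326734) + 253/(2*(23409 - 32736/13))) = 1/(I*sqrt(326734) + 253/(2*(271581/13))) = 1/(I*sqrt(326734) + (253/2)*(13/271581)) = 1/(I*sqrt(326734) + 3289/543162) = 1/(3289/543162 + I*sqrt(326734))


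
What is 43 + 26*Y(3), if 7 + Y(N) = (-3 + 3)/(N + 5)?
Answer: -139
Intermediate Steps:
Y(N) = -7 (Y(N) = -7 + (-3 + 3)/(N + 5) = -7 + 0/(5 + N) = -7 + 0 = -7)
43 + 26*Y(3) = 43 + 26*(-7) = 43 - 182 = -139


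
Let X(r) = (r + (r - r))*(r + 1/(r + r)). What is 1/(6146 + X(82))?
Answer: 2/25741 ≈ 7.7697e-5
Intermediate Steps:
X(r) = r*(r + 1/(2*r)) (X(r) = (r + 0)*(r + 1/(2*r)) = r*(r + 1/(2*r)))
1/(6146 + X(82)) = 1/(6146 + (1/2 + 82**2)) = 1/(6146 + (1/2 + 6724)) = 1/(6146 + 13449/2) = 1/(25741/2) = 2/25741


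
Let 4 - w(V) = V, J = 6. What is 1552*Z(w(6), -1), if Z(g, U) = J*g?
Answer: -18624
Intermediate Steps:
w(V) = 4 - V
Z(g, U) = 6*g
1552*Z(w(6), -1) = 1552*(6*(4 - 1*6)) = 1552*(6*(4 - 6)) = 1552*(6*(-2)) = 1552*(-12) = -18624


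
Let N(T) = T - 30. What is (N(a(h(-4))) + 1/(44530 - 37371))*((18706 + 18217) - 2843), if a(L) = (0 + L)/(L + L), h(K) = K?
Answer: -7197338160/7159 ≈ -1.0054e+6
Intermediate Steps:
a(L) = ½ (a(L) = L/((2*L)) = L*(1/(2*L)) = ½)
N(T) = -30 + T
(N(a(h(-4))) + 1/(44530 - 37371))*((18706 + 18217) - 2843) = ((-30 + ½) + 1/(44530 - 37371))*((18706 + 18217) - 2843) = (-59/2 + 1/7159)*(36923 - 2843) = (-59/2 + 1/7159)*34080 = -422379/14318*34080 = -7197338160/7159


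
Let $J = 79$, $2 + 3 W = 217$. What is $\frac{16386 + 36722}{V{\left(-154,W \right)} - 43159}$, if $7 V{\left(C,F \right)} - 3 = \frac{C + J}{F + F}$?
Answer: $- \frac{2906456}{2361955} \approx -1.2305$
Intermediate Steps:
$W = \frac{215}{3}$ ($W = - \frac{2}{3} + \frac{1}{3} \cdot 217 = - \frac{2}{3} + \frac{217}{3} = \frac{215}{3} \approx 71.667$)
$V{\left(C,F \right)} = \frac{3}{7} + \frac{79 + C}{14 F}$ ($V{\left(C,F \right)} = \frac{3}{7} + \frac{\left(C + 79\right) \frac{1}{F + F}}{7} = \frac{3}{7} + \frac{\left(79 + C\right) \frac{1}{2 F}}{7} = \frac{3}{7} + \frac{\frac{1}{2} \frac{1}{F} \left(79 + C\right)}{7} = \frac{3}{7} + \frac{79 + C}{14 F}$)
$\frac{16386 + 36722}{V{\left(-154,W \right)} - 43159} = \frac{16386 + 36722}{\frac{79 - 154 + 6 \cdot \frac{215}{3}}{14 \cdot \frac{215}{3}} - 43159} = \frac{53108}{\frac{1}{14} \cdot \frac{3}{215} \left(79 - 154 + 430\right) - 43159} = \frac{53108}{\frac{1}{14} \cdot \frac{3}{215} \cdot 355 - 43159} = \frac{53108}{\frac{213}{602} - 43159} = \frac{53108}{- \frac{25981505}{602}} = 53108 \left(- \frac{602}{25981505}\right) = - \frac{2906456}{2361955}$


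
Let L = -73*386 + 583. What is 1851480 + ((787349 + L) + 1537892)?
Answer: 4149126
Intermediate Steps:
L = -27595 (L = -28178 + 583 = -27595)
1851480 + ((787349 + L) + 1537892) = 1851480 + ((787349 - 27595) + 1537892) = 1851480 + (759754 + 1537892) = 1851480 + 2297646 = 4149126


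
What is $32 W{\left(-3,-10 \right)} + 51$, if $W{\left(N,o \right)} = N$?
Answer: $-45$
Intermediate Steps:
$32 W{\left(-3,-10 \right)} + 51 = 32 \left(-3\right) + 51 = -96 + 51 = -45$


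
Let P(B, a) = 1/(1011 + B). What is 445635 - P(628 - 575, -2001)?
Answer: 474155639/1064 ≈ 4.4564e+5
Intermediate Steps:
445635 - P(628 - 575, -2001) = 445635 - 1/(1011 + (628 - 575)) = 445635 - 1/(1011 + 53) = 445635 - 1/1064 = 474155639/1064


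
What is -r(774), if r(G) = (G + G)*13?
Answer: -20124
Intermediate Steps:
r(G) = 26*G (r(G) = (2*G)*13 = 26*G)
-r(774) = -26*774 = -1*20124 = -20124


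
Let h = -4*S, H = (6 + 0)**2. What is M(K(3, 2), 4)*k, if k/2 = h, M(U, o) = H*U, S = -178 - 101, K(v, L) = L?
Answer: 160704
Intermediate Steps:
S = -279
H = 36 (H = 6**2 = 36)
M(U, o) = 36*U
h = 1116 (h = -4*(-279) = 1116)
k = 2232 (k = 2*1116 = 2232)
M(K(3, 2), 4)*k = (36*2)*2232 = 72*2232 = 160704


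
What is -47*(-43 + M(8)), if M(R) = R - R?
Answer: 2021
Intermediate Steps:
M(R) = 0
-47*(-43 + M(8)) = -47*(-43 + 0) = -47*(-43) = 2021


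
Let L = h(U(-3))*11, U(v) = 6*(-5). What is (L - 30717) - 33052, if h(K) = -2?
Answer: -63791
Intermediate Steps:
U(v) = -30
L = -22 (L = -2*11 = -22)
(L - 30717) - 33052 = (-22 - 30717) - 33052 = -30739 - 33052 = -63791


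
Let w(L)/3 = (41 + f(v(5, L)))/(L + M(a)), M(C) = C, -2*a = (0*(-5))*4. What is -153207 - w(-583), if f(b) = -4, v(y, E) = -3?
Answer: -89319570/583 ≈ -1.5321e+5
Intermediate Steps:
a = 0 (a = -0*(-5)*4/2 = -0*4 = -1/2*0 = 0)
w(L) = 111/L (w(L) = 3*((41 - 4)/(L + 0)) = 3*(37/L) = 111/L)
-153207 - w(-583) = -153207 - 111/(-583) = -153207 - 111*(-1)/583 = -153207 - 1*(-111/583) = -153207 + 111/583 = -89319570/583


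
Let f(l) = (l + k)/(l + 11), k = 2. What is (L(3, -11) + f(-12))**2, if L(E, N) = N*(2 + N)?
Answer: 11881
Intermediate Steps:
f(l) = (2 + l)/(11 + l) (f(l) = (l + 2)/(l + 11) = (2 + l)/(11 + l))
(L(3, -11) + f(-12))**2 = (-11*(2 - 11) + (2 - 12)/(11 - 12))**2 = (-11*(-9) - 10/(-1))**2 = (99 - 1*(-10))**2 = (99 + 10)**2 = 109**2 = 11881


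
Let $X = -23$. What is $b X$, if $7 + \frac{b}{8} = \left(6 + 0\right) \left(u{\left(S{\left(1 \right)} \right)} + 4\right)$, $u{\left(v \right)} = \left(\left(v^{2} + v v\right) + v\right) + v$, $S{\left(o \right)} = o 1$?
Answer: $-7544$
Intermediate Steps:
$S{\left(o \right)} = o$
$u{\left(v \right)} = 2 v + 2 v^{2}$ ($u{\left(v \right)} = \left(\left(v^{2} + v^{2}\right) + v\right) + v = \left(2 v^{2} + v\right) + v = \left(v + 2 v^{2}\right) + v = 2 v + 2 v^{2}$)
$b = 328$ ($b = -56 + 8 \left(6 + 0\right) \left(2 \cdot 1 \left(1 + 1\right) + 4\right) = -56 + 8 \cdot 6 \left(2 \cdot 1 \cdot 2 + 4\right) = -56 + 8 \cdot 6 \left(4 + 4\right) = -56 + 8 \cdot 6 \cdot 8 = -56 + 8 \cdot 48 = -56 + 384 = 328$)
$b X = 328 \left(-23\right) = -7544$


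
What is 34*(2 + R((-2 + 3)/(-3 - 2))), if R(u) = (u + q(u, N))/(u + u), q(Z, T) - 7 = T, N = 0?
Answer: -510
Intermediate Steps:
q(Z, T) = 7 + T
R(u) = (7 + u)/(2*u) (R(u) = (u + (7 + 0))/(u + u) = (u + 7)/((2*u)) = (7 + u)*(1/(2*u)) = (7 + u)/(2*u))
34*(2 + R((-2 + 3)/(-3 - 2))) = 34*(2 + (7 + (-2 + 3)/(-3 - 2))/(2*(((-2 + 3)/(-3 - 2))))) = 34*(2 + (7 + 1/(-5))/(2*((1/(-5))))) = 34*(2 + (7 + 1*(-⅕))/(2*((1*(-⅕))))) = 34*(2 + (7 - ⅕)/(2*(-⅕))) = 34*(2 + (½)*(-5)*(34/5)) = 34*(2 - 17) = 34*(-15) = -510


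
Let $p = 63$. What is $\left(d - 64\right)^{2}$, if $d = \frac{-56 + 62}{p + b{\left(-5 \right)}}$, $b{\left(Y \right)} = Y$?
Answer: $\frac{3433609}{841} \approx 4082.8$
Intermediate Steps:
$d = \frac{3}{29}$ ($d = \frac{-56 + 62}{63 - 5} = \frac{6}{58} = 6 \cdot \frac{1}{58} = \frac{3}{29} \approx 0.10345$)
$\left(d - 64\right)^{2} = \left(\frac{3}{29} - 64\right)^{2} = \left(- \frac{1853}{29}\right)^{2} = \frac{3433609}{841}$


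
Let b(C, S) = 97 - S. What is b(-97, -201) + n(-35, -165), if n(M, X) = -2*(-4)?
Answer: 306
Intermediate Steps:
n(M, X) = 8
b(-97, -201) + n(-35, -165) = (97 - 1*(-201)) + 8 = (97 + 201) + 8 = 298 + 8 = 306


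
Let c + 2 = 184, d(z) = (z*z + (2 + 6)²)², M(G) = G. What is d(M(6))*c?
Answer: 1820000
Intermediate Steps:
d(z) = (64 + z²)² (d(z) = (z² + 8²)² = (z² + 64)² = (64 + z²)²)
c = 182 (c = -2 + 184 = 182)
d(M(6))*c = (64 + 6²)²*182 = (64 + 36)²*182 = 100²*182 = 10000*182 = 1820000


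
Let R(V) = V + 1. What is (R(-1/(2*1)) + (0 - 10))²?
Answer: 361/4 ≈ 90.250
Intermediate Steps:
R(V) = 1 + V
(R(-1/(2*1)) + (0 - 10))² = ((1 - 1/(2*1)) + (0 - 10))² = ((1 - 1/2) - 10)² = ((1 - 1*½) - 10)² = ((1 - ½) - 10)² = (½ - 10)² = (-19/2)² = 361/4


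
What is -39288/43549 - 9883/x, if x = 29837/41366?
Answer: -17804882167778/1299371513 ≈ -13703.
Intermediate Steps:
x = 29837/41366 (x = 29837*(1/41366) = 29837/41366 ≈ 0.72129)
-39288/43549 - 9883/x = -39288/43549 - 9883/29837/41366 = -39288*1/43549 - 9883*41366/29837 = -39288/43549 - 408820178/29837 = -17804882167778/1299371513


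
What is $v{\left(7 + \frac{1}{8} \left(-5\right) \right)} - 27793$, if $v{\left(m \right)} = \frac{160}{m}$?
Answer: $- \frac{1416163}{51} \approx -27768.0$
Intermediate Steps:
$v{\left(7 + \frac{1}{8} \left(-5\right) \right)} - 27793 = \frac{160}{7 + \frac{1}{8} \left(-5\right)} - 27793 = \frac{160}{7 - \frac{5}{8}} - 27793 = \frac{160}{\frac{51}{8}} - 27793 = 160 \cdot \frac{8}{51} - 27793 = \frac{1280}{51} - 27793 = - \frac{1416163}{51}$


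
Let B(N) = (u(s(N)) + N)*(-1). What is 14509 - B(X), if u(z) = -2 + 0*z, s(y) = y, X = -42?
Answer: 14465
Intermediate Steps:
u(z) = -2 (u(z) = -2 + 0 = -2)
B(N) = 2 - N (B(N) = (-2 + N)*(-1) = 2 - N)
14509 - B(X) = 14509 - (2 - 1*(-42)) = 14509 - (2 + 42) = 14509 - 1*44 = 14509 - 44 = 14465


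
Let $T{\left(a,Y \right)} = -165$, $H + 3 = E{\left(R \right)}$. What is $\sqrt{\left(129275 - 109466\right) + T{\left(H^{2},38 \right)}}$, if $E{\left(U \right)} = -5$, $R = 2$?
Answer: $2 \sqrt{4911} \approx 140.16$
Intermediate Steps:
$H = -8$ ($H = -3 - 5 = -8$)
$\sqrt{\left(129275 - 109466\right) + T{\left(H^{2},38 \right)}} = \sqrt{\left(129275 - 109466\right) - 165} = \sqrt{19809 - 165} = \sqrt{19644} = 2 \sqrt{4911}$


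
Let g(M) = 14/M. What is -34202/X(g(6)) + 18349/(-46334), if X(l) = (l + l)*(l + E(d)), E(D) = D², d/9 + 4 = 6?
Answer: -1036709329/45360986 ≈ -22.855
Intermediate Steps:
d = 18 (d = -36 + 9*6 = -36 + 54 = 18)
X(l) = 2*l*(324 + l) (X(l) = (l + l)*(l + 18²) = (2*l)*(l + 324) = (2*l)*(324 + l) = 2*l*(324 + l))
-34202/X(g(6)) + 18349/(-46334) = -34202*3/(14*(324 + 14/6)) + 18349/(-46334) = -34202*3/(14*(324 + 14*(⅙))) + 18349*(-1/46334) = -34202*3/(14*(324 + 7/3)) - 18349/46334 = -34202/(2*(7/3)*(979/3)) - 18349/46334 = -34202/13706/9 - 18349/46334 = -34202*9/13706 - 18349/46334 = -21987/979 - 18349/46334 = -1036709329/45360986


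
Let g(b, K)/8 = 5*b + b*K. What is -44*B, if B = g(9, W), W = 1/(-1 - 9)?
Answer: -77616/5 ≈ -15523.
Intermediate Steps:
W = -⅒ (W = 1/(-10) = -⅒ ≈ -0.10000)
g(b, K) = 40*b + 8*K*b (g(b, K) = 8*(5*b + b*K) = 8*(5*b + K*b) = 40*b + 8*K*b)
B = 1764/5 (B = 8*9*(5 - ⅒) = 8*9*(49/10) = 1764/5 ≈ 352.80)
-44*B = -44*1764/5 = -77616/5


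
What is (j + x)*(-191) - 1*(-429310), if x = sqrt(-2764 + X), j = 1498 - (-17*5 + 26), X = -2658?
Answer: 131923 - 191*I*sqrt(5422) ≈ 1.3192e+5 - 14064.0*I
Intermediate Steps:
j = 1557 (j = 1498 - (-85 + 26) = 1498 - 1*(-59) = 1498 + 59 = 1557)
x = I*sqrt(5422) (x = sqrt(-2764 - 2658) = sqrt(-5422) = I*sqrt(5422) ≈ 73.634*I)
(j + x)*(-191) - 1*(-429310) = (1557 + I*sqrt(5422))*(-191) - 1*(-429310) = (-297387 - 191*I*sqrt(5422)) + 429310 = 131923 - 191*I*sqrt(5422)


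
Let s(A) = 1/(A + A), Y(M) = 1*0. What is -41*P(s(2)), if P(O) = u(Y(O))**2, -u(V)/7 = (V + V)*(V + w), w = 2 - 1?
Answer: 0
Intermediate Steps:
Y(M) = 0
w = 1
u(V) = -14*V*(1 + V) (u(V) = -7*(V + V)*(V + 1) = -7*2*V*(1 + V) = -14*V*(1 + V))
s(A) = 1/(2*A)
P(O) = 0 (P(O) = (-14*0*(1 + 0))**2 = (-14*0*1)**2 = 0**2 = 0)
-41*P(s(2)) = -41*0 = 0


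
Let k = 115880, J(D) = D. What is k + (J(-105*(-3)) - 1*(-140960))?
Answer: 257155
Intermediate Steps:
k + (J(-105*(-3)) - 1*(-140960)) = 115880 + (-105*(-3) - 1*(-140960)) = 115880 + (315 + 140960) = 115880 + 141275 = 257155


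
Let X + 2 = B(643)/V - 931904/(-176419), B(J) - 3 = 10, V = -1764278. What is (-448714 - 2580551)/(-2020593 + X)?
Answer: 188573055184501146/125782583014738985 ≈ 1.4992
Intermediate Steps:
B(J) = 13 (B(J) = 3 + 10 = 13)
X = 1021631110901/311252160482 (X = -2 + (13/(-1764278) - 931904/(-176419)) = -2 + (13*(-1/1764278) - 931904*(-1/176419)) = -2 + (-13/1764278 + 931904/176419) = -2 + 1644135431865/311252160482 = 1021631110901/311252160482 ≈ 3.2823)
(-448714 - 2580551)/(-2020593 + X) = (-448714 - 2580551)/(-2020593 + 1021631110901/311252160482) = -3029265/(-628912915073694925/311252160482) = -3029265*(-311252160482/628912915073694925) = 188573055184501146/125782583014738985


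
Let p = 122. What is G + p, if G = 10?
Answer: 132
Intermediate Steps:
G + p = 10 + 122 = 132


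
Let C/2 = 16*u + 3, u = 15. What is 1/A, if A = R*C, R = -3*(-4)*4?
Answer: 1/23328 ≈ 4.2867e-5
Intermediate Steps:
R = 48 (R = 12*4 = 48)
C = 486 (C = 2*(16*15 + 3) = 2*(240 + 3) = 2*243 = 486)
A = 23328 (A = 48*486 = 23328)
1/A = 1/23328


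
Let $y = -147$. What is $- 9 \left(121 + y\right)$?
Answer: $234$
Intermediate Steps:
$- 9 \left(121 + y\right) = - 9 \left(121 - 147\right) = \left(-9\right) \left(-26\right) = 234$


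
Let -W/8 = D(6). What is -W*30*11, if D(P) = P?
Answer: 15840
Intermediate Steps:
W = -48 (W = -8*6 = -48)
-W*30*11 = -(-48*30)*11 = -(-1440)*11 = -1*(-15840) = 15840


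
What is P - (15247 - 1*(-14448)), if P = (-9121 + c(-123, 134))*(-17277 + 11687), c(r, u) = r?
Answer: 51644265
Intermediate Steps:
P = 51673960 (P = (-9121 - 123)*(-17277 + 11687) = -9244*(-5590) = 51673960)
P - (15247 - 1*(-14448)) = 51673960 - (15247 - 1*(-14448)) = 51673960 - (15247 + 14448) = 51673960 - 1*29695 = 51673960 - 29695 = 51644265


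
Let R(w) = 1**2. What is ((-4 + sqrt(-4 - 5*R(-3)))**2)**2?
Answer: (4 - 3*I)**4 ≈ -527.0 - 336.0*I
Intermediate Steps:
R(w) = 1
((-4 + sqrt(-4 - 5*R(-3)))**2)**2 = ((-4 + sqrt(-4 - 5*1))**2)**2 = ((-4 + sqrt(-4 - 5))**2)**2 = ((-4 + sqrt(-9))**2)**2 = ((-4 + 3*I)**2)**2 = (-4 + 3*I)**4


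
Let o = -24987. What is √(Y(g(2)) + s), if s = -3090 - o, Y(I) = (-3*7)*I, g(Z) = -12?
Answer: 3*√2461 ≈ 148.83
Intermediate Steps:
Y(I) = -21*I
s = 21897 (s = -3090 - 1*(-24987) = -3090 + 24987 = 21897)
√(Y(g(2)) + s) = √(-21*(-12) + 21897) = √(252 + 21897) = √22149 = 3*√2461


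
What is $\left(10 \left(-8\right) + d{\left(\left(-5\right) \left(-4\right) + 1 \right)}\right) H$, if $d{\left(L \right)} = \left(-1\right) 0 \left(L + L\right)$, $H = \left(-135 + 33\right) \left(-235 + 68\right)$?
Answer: $-1362720$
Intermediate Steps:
$H = 17034$ ($H = \left(-102\right) \left(-167\right) = 17034$)
$d{\left(L \right)} = 0$ ($d{\left(L \right)} = 0 \cdot 2 L = 0$)
$\left(10 \left(-8\right) + d{\left(\left(-5\right) \left(-4\right) + 1 \right)}\right) H = \left(10 \left(-8\right) + 0\right) 17034 = \left(-80 + 0\right) 17034 = \left(-80\right) 17034 = -1362720$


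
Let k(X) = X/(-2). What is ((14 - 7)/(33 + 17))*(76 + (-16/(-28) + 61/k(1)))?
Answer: -159/25 ≈ -6.3600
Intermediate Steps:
k(X) = -X/2 (k(X) = X*(-1/2) = -X/2)
((14 - 7)/(33 + 17))*(76 + (-16/(-28) + 61/k(1))) = ((14 - 7)/(33 + 17))*(76 + (-16/(-28) + 61/((-1/2*1)))) = (7/50)*(76 + (-16*(-1/28) + 61/(-1/2))) = (7*(1/50))*(76 + (4/7 + 61*(-2))) = 7*(76 + (4/7 - 122))/50 = 7*(76 - 850/7)/50 = (7/50)*(-318/7) = -159/25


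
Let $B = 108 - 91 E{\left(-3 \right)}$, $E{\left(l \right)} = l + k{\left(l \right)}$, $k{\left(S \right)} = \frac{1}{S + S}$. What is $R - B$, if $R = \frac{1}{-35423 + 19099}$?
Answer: $- \frac{19401077}{48972} \approx -396.17$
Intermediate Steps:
$k{\left(S \right)} = \frac{1}{2 S}$
$E{\left(l \right)} = l + \frac{1}{2 l}$
$R = - \frac{1}{16324}$ ($R = \frac{1}{-16324} = - \frac{1}{16324} \approx -6.1259 \cdot 10^{-5}$)
$B = \frac{2377}{6}$ ($B = 108 - 91 \left(-3 + \frac{1}{2 \left(-3\right)}\right) = 108 - 91 \left(-3 + \frac{1}{2} \left(- \frac{1}{3}\right)\right) = 108 - 91 \left(-3 - \frac{1}{6}\right) = 108 - - \frac{1729}{6} = 108 + \frac{1729}{6} = \frac{2377}{6} \approx 396.17$)
$R - B = - \frac{1}{16324} - \frac{2377}{6} = - \frac{19401077}{48972}$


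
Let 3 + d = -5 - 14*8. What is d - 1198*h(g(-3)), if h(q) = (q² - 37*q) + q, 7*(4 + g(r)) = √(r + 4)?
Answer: -9030414/49 ≈ -1.8429e+5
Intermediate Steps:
g(r) = -4 + √(4 + r)/7 (g(r) = -4 + √(r + 4)/7 = -4 + √(4 + r)/7)
h(q) = q² - 36*q
d = -120 (d = -3 + (-5 - 14*8) = -3 + (-5 - 112) = -3 - 117 = -120)
d - 1198*h(g(-3)) = -120 - 1198*(-4 + √(4 - 3)/7)*(-36 + (-4 + √(4 - 3)/7)) = -120 - 1198*(-4 + √1/7)*(-36 + (-4 + √1/7)) = -120 - 1198*(-4 + (⅐)*1)*(-36 + (-4 + (⅐)*1)) = -120 - 1198*(-4 + ⅐)*(-36 + (-4 + ⅐)) = -120 - (-32346)*(-36 - 27/7)/7 = -120 - (-32346)*(-279)/(7*7) = -120 - 1198*7533/49 = -120 - 9024534/49 = -9030414/49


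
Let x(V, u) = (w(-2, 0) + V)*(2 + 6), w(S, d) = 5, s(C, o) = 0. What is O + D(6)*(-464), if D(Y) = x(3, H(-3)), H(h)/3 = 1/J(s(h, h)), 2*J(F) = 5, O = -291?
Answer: -29987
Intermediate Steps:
J(F) = 5/2 (J(F) = (½)*5 = 5/2)
H(h) = 6/5 (H(h) = 3/(5/2) = 3*(⅖) = 6/5)
x(V, u) = 40 + 8*V (x(V, u) = (5 + V)*(2 + 6) = (5 + V)*8 = 40 + 8*V)
D(Y) = 64 (D(Y) = 40 + 8*3 = 40 + 24 = 64)
O + D(6)*(-464) = -291 + 64*(-464) = -291 - 29696 = -29987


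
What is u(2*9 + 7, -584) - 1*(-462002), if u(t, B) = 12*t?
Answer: 462302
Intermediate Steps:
u(2*9 + 7, -584) - 1*(-462002) = 12*(2*9 + 7) - 1*(-462002) = 12*(18 + 7) + 462002 = 12*25 + 462002 = 300 + 462002 = 462302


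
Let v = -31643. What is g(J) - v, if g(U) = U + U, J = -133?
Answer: 31377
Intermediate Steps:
g(U) = 2*U
g(J) - v = 2*(-133) - 1*(-31643) = -266 + 31643 = 31377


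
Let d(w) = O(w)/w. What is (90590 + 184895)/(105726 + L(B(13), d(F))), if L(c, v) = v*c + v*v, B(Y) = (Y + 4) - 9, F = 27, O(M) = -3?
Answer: 4462857/1712747 ≈ 2.6057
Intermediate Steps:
B(Y) = -5 + Y (B(Y) = (4 + Y) - 9 = -5 + Y)
d(w) = -3/w
L(c, v) = v**2 + c*v (L(c, v) = c*v + v**2 = v**2 + c*v)
(90590 + 184895)/(105726 + L(B(13), d(F))) = (90590 + 184895)/(105726 + (-3/27)*((-5 + 13) - 3/27)) = 275485/(105726 + (-3*1/27)*(8 - 3*1/27)) = 275485/(105726 - (8 - 1/9)/9) = 275485/(105726 - 1/9*71/9) = 275485/(105726 - 71/81) = 275485/(8563735/81) = 275485*(81/8563735) = 4462857/1712747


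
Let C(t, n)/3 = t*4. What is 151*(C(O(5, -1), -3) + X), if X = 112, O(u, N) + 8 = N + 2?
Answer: 4228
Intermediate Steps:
O(u, N) = -6 + N (O(u, N) = -8 + (N + 2) = -8 + (2 + N) = -6 + N)
C(t, n) = 12*t (C(t, n) = 3*(t*4) = 3*(4*t) = 12*t)
151*(C(O(5, -1), -3) + X) = 151*(12*(-6 - 1) + 112) = 151*(12*(-7) + 112) = 151*(-84 + 112) = 151*28 = 4228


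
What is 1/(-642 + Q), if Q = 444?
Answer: -1/198 ≈ -0.0050505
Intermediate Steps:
1/(-642 + Q) = 1/(-642 + 444) = 1/(-198) = -1/198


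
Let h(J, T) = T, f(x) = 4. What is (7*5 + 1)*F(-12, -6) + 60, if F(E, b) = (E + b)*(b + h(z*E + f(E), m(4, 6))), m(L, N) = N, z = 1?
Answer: 60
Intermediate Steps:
F(E, b) = (6 + b)*(E + b) (F(E, b) = (E + b)*(b + 6) = (E + b)*(6 + b) = (6 + b)*(E + b))
(7*5 + 1)*F(-12, -6) + 60 = (7*5 + 1)*((-6)² + 6*(-12) + 6*(-6) - 12*(-6)) + 60 = (35 + 1)*(36 - 72 - 36 + 72) + 60 = 36*0 + 60 = 0 + 60 = 60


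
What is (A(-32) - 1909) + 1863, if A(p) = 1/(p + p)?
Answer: -2945/64 ≈ -46.016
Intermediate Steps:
A(p) = 1/(2*p)
(A(-32) - 1909) + 1863 = ((1/2)/(-32) - 1909) + 1863 = ((1/2)*(-1/32) - 1909) + 1863 = (-1/64 - 1909) + 1863 = -122177/64 + 1863 = -2945/64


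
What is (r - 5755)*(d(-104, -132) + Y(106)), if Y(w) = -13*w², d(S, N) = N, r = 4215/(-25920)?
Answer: 181743431275/216 ≈ 8.4140e+8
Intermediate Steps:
r = -281/1728 (r = 4215*(-1/25920) = -281/1728 ≈ -0.16262)
(r - 5755)*(d(-104, -132) + Y(106)) = (-281/1728 - 5755)*(-132 - 13*106²) = -9944921*(-132 - 13*11236)/1728 = -9944921*(-132 - 146068)/1728 = -9944921/1728*(-146200) = 181743431275/216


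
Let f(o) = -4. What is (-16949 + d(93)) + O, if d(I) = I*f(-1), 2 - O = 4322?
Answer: -21641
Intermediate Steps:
O = -4320 (O = 2 - 1*4322 = 2 - 4322 = -4320)
d(I) = -4*I (d(I) = I*(-4) = -4*I)
(-16949 + d(93)) + O = (-16949 - 4*93) - 4320 = (-16949 - 372) - 4320 = -17321 - 4320 = -21641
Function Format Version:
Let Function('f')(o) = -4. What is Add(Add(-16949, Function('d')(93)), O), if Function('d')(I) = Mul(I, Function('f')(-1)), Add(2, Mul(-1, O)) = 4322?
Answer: -21641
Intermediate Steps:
O = -4320 (O = Add(2, Mul(-1, 4322)) = Add(2, -4322) = -4320)
Function('d')(I) = Mul(-4, I) (Function('d')(I) = Mul(I, -4) = Mul(-4, I))
Add(Add(-16949, Function('d')(93)), O) = Add(Add(-16949, Mul(-4, 93)), -4320) = Add(Add(-16949, -372), -4320) = Add(-17321, -4320) = -21641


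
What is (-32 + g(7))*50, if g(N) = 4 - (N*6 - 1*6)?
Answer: -3200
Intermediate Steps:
g(N) = 10 - 6*N (g(N) = 4 - (6*N - 6) = 4 - (-6 + 6*N) = 4 + (6 - 6*N) = 10 - 6*N)
(-32 + g(7))*50 = (-32 + (10 - 6*7))*50 = (-32 + (10 - 42))*50 = (-32 - 32)*50 = -64*50 = -3200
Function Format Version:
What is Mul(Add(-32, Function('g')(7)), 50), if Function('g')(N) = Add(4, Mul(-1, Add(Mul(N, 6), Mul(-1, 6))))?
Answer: -3200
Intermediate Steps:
Function('g')(N) = Add(10, Mul(-6, N)) (Function('g')(N) = Add(4, Mul(-1, Add(Mul(6, N), -6))) = Add(4, Mul(-1, Add(-6, Mul(6, N)))) = Add(4, Add(6, Mul(-6, N))) = Add(10, Mul(-6, N)))
Mul(Add(-32, Function('g')(7)), 50) = Mul(Add(-32, Add(10, Mul(-6, 7))), 50) = Mul(Add(-32, Add(10, -42)), 50) = Mul(Add(-32, -32), 50) = Mul(-64, 50) = -3200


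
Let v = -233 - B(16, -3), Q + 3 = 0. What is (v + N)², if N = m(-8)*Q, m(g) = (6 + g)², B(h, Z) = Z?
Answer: 58564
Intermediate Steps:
Q = -3 (Q = -3 + 0 = -3)
N = -12 (N = (6 - 8)²*(-3) = (-2)²*(-3) = 4*(-3) = -12)
v = -230 (v = -233 - 1*(-3) = -233 + 3 = -230)
(v + N)² = (-230 - 12)² = (-242)² = 58564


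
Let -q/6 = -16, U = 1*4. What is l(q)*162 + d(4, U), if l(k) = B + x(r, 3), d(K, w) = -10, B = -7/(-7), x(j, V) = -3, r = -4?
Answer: -334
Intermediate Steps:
U = 4
B = 1 (B = -7*(-1/7) = 1)
q = 96 (q = -6*(-16) = 96)
l(k) = -2 (l(k) = 1 - 3 = -2)
l(q)*162 + d(4, U) = -2*162 - 10 = -324 - 10 = -334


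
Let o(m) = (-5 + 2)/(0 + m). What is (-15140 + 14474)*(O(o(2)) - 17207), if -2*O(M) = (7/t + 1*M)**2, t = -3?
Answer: 45859021/4 ≈ 1.1465e+7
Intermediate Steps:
o(m) = -3/m
O(M) = -(-7/3 + M)**2/2 (O(M) = -(7/(-3) + 1*M)**2/2 = -(7*(-1/3) + M)**2/2 = -(-7/3 + M)**2/2)
(-15140 + 14474)*(O(o(2)) - 17207) = (-15140 + 14474)*(-(-7 + 3*(-3/2))**2/18 - 17207) = -666*(-(-7 + 3*(-3*1/2))**2/18 - 17207) = -666*(-(-7 + 3*(-3/2))**2/18 - 17207) = -666*(-(-7 - 9/2)**2/18 - 17207) = -666*(-(-23/2)**2/18 - 17207) = -666*(-1/18*529/4 - 17207) = -666*(-529/72 - 17207) = -666*(-1239433/72) = 45859021/4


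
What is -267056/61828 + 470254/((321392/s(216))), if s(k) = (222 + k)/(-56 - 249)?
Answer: -2432052341501/378791405980 ≈ -6.4206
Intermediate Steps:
s(k) = -222/305 - k/305 (s(k) = (222 + k)/(-305) = (222 + k)*(-1/305) = -222/305 - k/305)
-267056/61828 + 470254/((321392/s(216))) = -267056/61828 + 470254/((321392/(-222/305 - 1/305*216))) = -267056*1/61828 + 470254/((321392/(-222/305 - 216/305))) = -66764/15457 + 470254/((321392/(-438/305))) = -66764/15457 + 470254/((321392*(-305/438))) = -66764/15457 + 470254/(-49012280/219) = -66764/15457 + 470254*(-219/49012280) = -66764/15457 - 51492813/24506140 = -2432052341501/378791405980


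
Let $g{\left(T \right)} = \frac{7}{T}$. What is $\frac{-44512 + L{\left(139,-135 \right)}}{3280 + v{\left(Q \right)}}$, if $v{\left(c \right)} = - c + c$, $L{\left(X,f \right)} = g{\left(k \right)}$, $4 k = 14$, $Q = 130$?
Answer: $- \frac{4451}{328} \approx -13.57$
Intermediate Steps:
$k = \frac{7}{2}$ ($k = \frac{1}{4} \cdot 14 = \frac{7}{2} \approx 3.5$)
$L{\left(X,f \right)} = 2$ ($L{\left(X,f \right)} = \frac{7}{\frac{7}{2}} = 7 \cdot \frac{2}{7} = 2$)
$v{\left(c \right)} = 0$
$\frac{-44512 + L{\left(139,-135 \right)}}{3280 + v{\left(Q \right)}} = \frac{-44512 + 2}{3280 + 0} = - \frac{44510}{3280} = \left(-44510\right) \frac{1}{3280} = - \frac{4451}{328}$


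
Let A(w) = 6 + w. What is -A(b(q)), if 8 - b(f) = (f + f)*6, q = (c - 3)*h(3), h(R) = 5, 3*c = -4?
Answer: -274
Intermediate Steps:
c = -4/3 (c = (⅓)*(-4) = -4/3 ≈ -1.3333)
q = -65/3 (q = (-4/3 - 3)*5 = -13/3*5 = -65/3 ≈ -21.667)
b(f) = 8 - 12*f (b(f) = 8 - (f + f)*6 = 8 - 2*f*6 = 8 - 12*f)
-A(b(q)) = -(6 + (8 - 12*(-65/3))) = -(6 + (8 + 260)) = -(6 + 268) = -1*274 = -274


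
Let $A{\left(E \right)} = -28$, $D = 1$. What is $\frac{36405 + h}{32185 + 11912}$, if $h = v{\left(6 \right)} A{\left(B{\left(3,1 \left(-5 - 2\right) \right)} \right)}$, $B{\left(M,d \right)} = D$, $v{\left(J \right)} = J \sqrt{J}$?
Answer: $\frac{12135}{14699} - \frac{56 \sqrt{6}}{14699} \approx 0.81623$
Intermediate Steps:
$v{\left(J \right)} = J^{\frac{3}{2}}$
$B{\left(M,d \right)} = 1$
$h = - 168 \sqrt{6}$ ($h = 6^{\frac{3}{2}} \left(-28\right) = 6 \sqrt{6} \left(-28\right) = - 168 \sqrt{6} \approx -411.51$)
$\frac{36405 + h}{32185 + 11912} = \frac{36405 - 168 \sqrt{6}}{32185 + 11912} = \frac{36405 - 168 \sqrt{6}}{44097} = \left(36405 - 168 \sqrt{6}\right) \frac{1}{44097} = \frac{12135}{14699} - \frac{56 \sqrt{6}}{14699}$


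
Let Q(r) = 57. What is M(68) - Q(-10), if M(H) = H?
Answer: 11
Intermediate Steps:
M(68) - Q(-10) = 68 - 1*57 = 68 - 57 = 11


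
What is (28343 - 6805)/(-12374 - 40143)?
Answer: -21538/52517 ≈ -0.41011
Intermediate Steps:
(28343 - 6805)/(-12374 - 40143) = 21538/(-52517) = 21538*(-1/52517) = -21538/52517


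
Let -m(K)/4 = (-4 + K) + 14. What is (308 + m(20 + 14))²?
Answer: 17424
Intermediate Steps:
m(K) = -40 - 4*K (m(K) = -4*((-4 + K) + 14) = -4*(10 + K) = -40 - 4*K)
(308 + m(20 + 14))² = (308 + (-40 - 4*(20 + 14)))² = (308 + (-40 - 4*34))² = (308 + (-40 - 136))² = (308 - 176)² = 132² = 17424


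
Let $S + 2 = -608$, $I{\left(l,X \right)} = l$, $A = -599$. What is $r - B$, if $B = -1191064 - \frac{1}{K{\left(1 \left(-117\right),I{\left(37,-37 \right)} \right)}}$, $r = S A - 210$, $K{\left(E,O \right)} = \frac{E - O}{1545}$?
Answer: $\frac{239660031}{154} \approx 1.5562 \cdot 10^{6}$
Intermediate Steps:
$S = -610$ ($S = -2 - 608 = -610$)
$K{\left(E,O \right)} = - \frac{O}{1545} + \frac{E}{1545}$ ($K{\left(E,O \right)} = \left(E - O\right) \frac{1}{1545} = - \frac{O}{1545} + \frac{E}{1545}$)
$r = 365180$ ($r = \left(-610\right) \left(-599\right) - 210 = 365390 - 210 = 365180$)
$B = - \frac{183422311}{154}$ ($B = -1191064 - \frac{1}{\left(- \frac{1}{1545}\right) 37 + \frac{1 \left(-117\right)}{1545}} = -1191064 - \frac{1}{- \frac{37}{1545} + \frac{1}{1545} \left(-117\right)} = -1191064 - \frac{1}{- \frac{37}{1545} - \frac{39}{515}} = -1191064 - \frac{1}{- \frac{154}{1545}} = -1191064 - - \frac{1545}{154} = -1191064 + \frac{1545}{154} = - \frac{183422311}{154} \approx -1.1911 \cdot 10^{6}$)
$r - B = 365180 - - \frac{183422311}{154} = 365180 + \frac{183422311}{154} = \frac{239660031}{154}$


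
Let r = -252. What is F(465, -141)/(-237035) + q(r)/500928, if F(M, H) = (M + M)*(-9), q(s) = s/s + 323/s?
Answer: 211312109047/5984368411392 ≈ 0.035311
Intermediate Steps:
q(s) = 1 + 323/s
F(M, H) = -18*M (F(M, H) = (2*M)*(-9) = -18*M)
F(465, -141)/(-237035) + q(r)/500928 = -18*465/(-237035) + ((323 - 252)/(-252))/500928 = -8370*(-1/237035) - 1/252*71*(1/500928) = 1674/47407 - 71/252*1/500928 = 1674/47407 - 71/126233856 = 211312109047/5984368411392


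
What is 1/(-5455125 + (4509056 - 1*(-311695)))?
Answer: -1/634374 ≈ -1.5764e-6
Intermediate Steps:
1/(-5455125 + (4509056 - 1*(-311695))) = 1/(-5455125 + (4509056 + 311695)) = 1/(-5455125 + 4820751) = 1/(-634374) = -1/634374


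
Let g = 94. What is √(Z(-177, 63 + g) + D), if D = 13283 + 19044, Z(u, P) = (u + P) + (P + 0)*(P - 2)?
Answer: √56642 ≈ 238.00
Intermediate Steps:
Z(u, P) = P + u + P*(-2 + P) (Z(u, P) = (P + u) + P*(-2 + P) = P + u + P*(-2 + P))
D = 32327
√(Z(-177, 63 + g) + D) = √((-177 + (63 + 94)² - (63 + 94)) + 32327) = √((-177 + 157² - 1*157) + 32327) = √((-177 + 24649 - 157) + 32327) = √(24315 + 32327) = √56642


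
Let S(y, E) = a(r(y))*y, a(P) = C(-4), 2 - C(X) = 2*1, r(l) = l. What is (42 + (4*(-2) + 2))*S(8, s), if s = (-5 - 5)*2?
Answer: 0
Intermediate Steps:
s = -20 (s = -10*2 = -20)
C(X) = 0 (C(X) = 2 - 2 = 0)
a(P) = 0
S(y, E) = 0 (S(y, E) = 0*y = 0)
(42 + (4*(-2) + 2))*S(8, s) = (42 + (4*(-2) + 2))*0 = (42 + (-8 + 2))*0 = (42 - 6)*0 = 36*0 = 0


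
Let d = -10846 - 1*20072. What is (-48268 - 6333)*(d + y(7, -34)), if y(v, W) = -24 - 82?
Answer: 1693941424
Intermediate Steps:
d = -30918 (d = -10846 - 20072 = -30918)
y(v, W) = -106
(-48268 - 6333)*(d + y(7, -34)) = (-48268 - 6333)*(-30918 - 106) = -54601*(-31024) = 1693941424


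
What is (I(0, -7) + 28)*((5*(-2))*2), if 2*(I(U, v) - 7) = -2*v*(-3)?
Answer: -280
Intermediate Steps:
I(U, v) = 7 + 3*v (I(U, v) = 7 + (-2*v*(-3))/2 = 7 + (6*v)/2 = 7 + 3*v)
(I(0, -7) + 28)*((5*(-2))*2) = ((7 + 3*(-7)) + 28)*((5*(-2))*2) = ((7 - 21) + 28)*(-10*2) = (-14 + 28)*(-20) = 14*(-20) = -280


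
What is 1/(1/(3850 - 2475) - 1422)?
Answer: -1375/1955249 ≈ -0.00070324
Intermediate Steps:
1/(1/(3850 - 2475) - 1422) = 1/(1/1375 - 1422) = 1/(-1955249/1375) = -1375/1955249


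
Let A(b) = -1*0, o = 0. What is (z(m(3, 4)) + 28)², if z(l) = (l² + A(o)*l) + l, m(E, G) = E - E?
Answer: 784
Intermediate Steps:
A(b) = 0
m(E, G) = 0
z(l) = l + l² (z(l) = (l² + 0*l) + l = (l² + 0) + l = l² + l = l + l²)
(z(m(3, 4)) + 28)² = (0*(1 + 0) + 28)² = (0*1 + 28)² = (0 + 28)² = 28² = 784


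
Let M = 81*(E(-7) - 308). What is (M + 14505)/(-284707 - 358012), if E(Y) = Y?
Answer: 11010/642719 ≈ 0.017130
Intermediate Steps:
M = -25515 (M = 81*(-7 - 308) = 81*(-315) = -25515)
(M + 14505)/(-284707 - 358012) = (-25515 + 14505)/(-284707 - 358012) = -11010/(-642719) = -11010*(-1/642719) = 11010/642719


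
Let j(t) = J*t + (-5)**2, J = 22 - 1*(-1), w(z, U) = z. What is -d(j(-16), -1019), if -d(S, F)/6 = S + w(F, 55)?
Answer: -8172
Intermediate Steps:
J = 23 (J = 22 + 1 = 23)
j(t) = 25 + 23*t (j(t) = 23*t + (-5)**2 = 23*t + 25 = 25 + 23*t)
d(S, F) = -6*F - 6*S (d(S, F) = -6*(S + F) = -6*(F + S) = -6*F - 6*S)
-d(j(-16), -1019) = -(-6*(-1019) - 6*(25 + 23*(-16))) = -(6114 - 6*(25 - 368)) = -(6114 - 6*(-343)) = -(6114 + 2058) = -1*8172 = -8172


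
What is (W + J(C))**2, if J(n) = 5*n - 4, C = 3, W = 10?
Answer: 441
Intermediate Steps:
J(n) = -4 + 5*n
(W + J(C))**2 = (10 + (-4 + 5*3))**2 = (10 + (-4 + 15))**2 = (10 + 11)**2 = 21**2 = 441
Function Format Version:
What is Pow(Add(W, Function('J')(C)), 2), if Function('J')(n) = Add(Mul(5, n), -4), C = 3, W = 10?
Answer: 441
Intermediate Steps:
Function('J')(n) = Add(-4, Mul(5, n))
Pow(Add(W, Function('J')(C)), 2) = Pow(Add(10, Add(-4, Mul(5, 3))), 2) = Pow(Add(10, Add(-4, 15)), 2) = Pow(Add(10, 11), 2) = Pow(21, 2) = 441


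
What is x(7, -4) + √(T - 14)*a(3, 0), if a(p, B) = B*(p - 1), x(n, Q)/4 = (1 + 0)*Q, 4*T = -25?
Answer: -16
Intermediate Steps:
T = -25/4 (T = (¼)*(-25) = -25/4 ≈ -6.2500)
x(n, Q) = 4*Q (x(n, Q) = 4*((1 + 0)*Q) = 4*(1*Q) = 4*Q)
a(p, B) = B*(-1 + p)
x(7, -4) + √(T - 14)*a(3, 0) = 4*(-4) + √(-25/4 - 14)*(0*(-1 + 3)) = -16 + √(-81/4)*(0*2) = -16 + (9*I/2)*0 = -16 + 0 = -16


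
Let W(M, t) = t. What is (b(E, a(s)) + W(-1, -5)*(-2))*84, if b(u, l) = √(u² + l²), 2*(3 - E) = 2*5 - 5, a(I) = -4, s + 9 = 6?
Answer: 840 + 42*√65 ≈ 1178.6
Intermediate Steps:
s = -3 (s = -9 + 6 = -3)
E = ½ (E = 3 - (2*5 - 5)/2 = 3 - (10 - 5)/2 = 3 - ½*5 = 3 - 5/2 = ½ ≈ 0.50000)
b(u, l) = √(l² + u²)
(b(E, a(s)) + W(-1, -5)*(-2))*84 = (√((-4)² + (½)²) - 5*(-2))*84 = (√(16 + ¼) + 10)*84 = (√(65/4) + 10)*84 = (√65/2 + 10)*84 = (10 + √65/2)*84 = 840 + 42*√65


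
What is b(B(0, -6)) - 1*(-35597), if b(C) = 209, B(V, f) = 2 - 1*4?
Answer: 35806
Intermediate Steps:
B(V, f) = -2 (B(V, f) = 2 - 4 = -2)
b(B(0, -6)) - 1*(-35597) = 209 - 1*(-35597) = 209 + 35597 = 35806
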